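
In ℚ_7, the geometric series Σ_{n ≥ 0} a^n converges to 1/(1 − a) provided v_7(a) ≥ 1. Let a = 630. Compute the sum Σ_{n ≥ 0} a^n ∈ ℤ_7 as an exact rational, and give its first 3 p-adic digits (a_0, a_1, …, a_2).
Σ a^n = 1/(1 − a) = -1/629;  first 3 digits = (1, 6, 6)

v_7(a) = 1 ≥ 1, so the series converges in ℤ_7 to 1/(1 − a) = 1/(1 − 630) = -1/629. Expand this rational in ℤ_7: compute digits iteratively via d_i = x_i mod 7, x_{i+1} = (x_i − d_i)/7. The first 3 digits are (1, 6, 6).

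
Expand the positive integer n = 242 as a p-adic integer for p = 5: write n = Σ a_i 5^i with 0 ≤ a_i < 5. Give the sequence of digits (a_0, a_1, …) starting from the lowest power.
(a_0, a_1, …) = (2, 3, 4, 1)

Repeated division by 5 gives the digits low-to-high: 242 = 2 + 3·5^1 + 4·5^2 + 1·5^3. Digit sequence: (2, 3, 4, 1).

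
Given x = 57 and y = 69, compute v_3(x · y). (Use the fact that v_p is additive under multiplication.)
v_3(3933) = 2

v_p(x) = 1 (factor: 57 = 3^1 · 19); v_p(y) = 1 (factor: 69 = 3^1 · 23). Additivity: v_p(xy) = v_p(x) + v_p(y) = 1 + 1 = 2. (Direct check: xy = 3933 = 3^2 · (437).)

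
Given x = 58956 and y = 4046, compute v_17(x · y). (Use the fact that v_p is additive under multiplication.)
v_17(238535976) = 5

v_p(x) = 3 (factor: 58956 = 17^3 · 12); v_p(y) = 2 (factor: 4046 = 17^2 · 14). Additivity: v_p(xy) = v_p(x) + v_p(y) = 3 + 2 = 5. (Direct check: xy = 238535976 = 17^5 · (168).)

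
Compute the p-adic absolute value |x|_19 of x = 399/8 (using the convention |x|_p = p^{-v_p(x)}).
|399/8|_19 = 1/19

Step 1 — compute v_19(x) by factoring powers of 19 out of the numerator and denominator: v_19(399/8) = 1. Step 2 — apply |x|_p = p^{-v_p(x)} = 19^{-1} = 1/19.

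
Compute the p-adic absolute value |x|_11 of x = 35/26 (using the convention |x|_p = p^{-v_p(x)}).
|35/26|_11 = 1

Step 1 — compute v_11(x) by factoring powers of 11 out of the numerator and denominator: v_11(35/26) = 0. Step 2 — apply |x|_p = p^{-v_p(x)} = 11^{0} = 1.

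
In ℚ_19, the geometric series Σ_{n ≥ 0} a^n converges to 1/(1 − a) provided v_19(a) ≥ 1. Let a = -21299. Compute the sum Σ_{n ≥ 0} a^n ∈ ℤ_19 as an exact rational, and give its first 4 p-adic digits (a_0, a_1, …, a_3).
Σ a^n = 1/(1 − a) = 1/21300;  first 4 digits = (1, 0, 17, 15)

v_19(a) = 2 ≥ 1, so the series converges in ℤ_19 to 1/(1 − a) = 1/(1 − (-21299)) = 1/21300. Expand this rational in ℤ_19: compute digits iteratively via d_i = x_i mod 19, x_{i+1} = (x_i − d_i)/19. The first 4 digits are (1, 0, 17, 15).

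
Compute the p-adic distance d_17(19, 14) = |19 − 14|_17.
d_17(19, 14) = 1

Step 1 — x − y = 19 − 14 = 5. Step 2 — v_17(5) = 0 (factor: 5 = (17^0 · 5); the sign does not affect v_p). Step 3 — |x − y|_17 = 17^{0} = 1.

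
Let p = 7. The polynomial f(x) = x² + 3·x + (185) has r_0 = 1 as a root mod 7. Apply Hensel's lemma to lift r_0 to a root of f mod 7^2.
r_1 = 22 (mod 49)

Hensel: r_{i+1} = r_i − f(r_i)·(f′(r_i))^{-1} mod 7^{i+2}, f′(x) = 2x + 3. Iterate:
  r_0 = 1 (mod 7)
  r_1 = 22 (mod 49)
Final: r = 22 satisfies f(r) ≡ 0 mod 7^2.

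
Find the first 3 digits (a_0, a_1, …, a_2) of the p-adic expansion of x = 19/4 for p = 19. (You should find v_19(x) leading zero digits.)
(a_0, …, a_2) = (0, 5, 14)

v_19(19/4) = 1, so a_0 = ... = a_0 = 0. Factor out: x = 19^1 · u with u = 1/4 a unit in ℤ_19. Expand u iteratively via a_{v+i} = u_i mod 19, u_{i+1} = (u_i − a_{v+i})/19:
  u_0 = 1/4;  a_1 = 5;  u_1 = (u_0 − 5)/19 = -1/4
  u_1 = -1/4;  a_2 = 14;  u_2 = (u_1 − 14)/19 = -3/4
Digits: (0, 5, 14).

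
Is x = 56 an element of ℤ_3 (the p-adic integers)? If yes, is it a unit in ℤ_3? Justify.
x ∈ ℤ_3^× (unit); v_3(x) = 0

ℤ_3 = {x ∈ ℚ_3 : v_3(x) ≥ 0} and ℤ_3^× = {x ∈ ℤ_3 : v_3(x) = 0}. Here v_3(56) = v_3(num) − v_3(den) = 0; compare against these criteria.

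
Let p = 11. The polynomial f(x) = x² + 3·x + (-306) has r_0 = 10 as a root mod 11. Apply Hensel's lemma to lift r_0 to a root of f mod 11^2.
r_1 = 65 (mod 121)

Hensel: r_{i+1} = r_i − f(r_i)·(f′(r_i))^{-1} mod 11^{i+2}, f′(x) = 2x + 3. Iterate:
  r_0 = 10 (mod 11)
  r_1 = 65 (mod 121)
Final: r = 65 satisfies f(r) ≡ 0 mod 11^2.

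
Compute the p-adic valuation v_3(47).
v_3(47) = 0

v_3(n) is the largest exponent k such that 3^k divides n. Factor out: 47 = 3^0 · 47. (Sign doesn't affect v_p.) So v_3(47) = 0.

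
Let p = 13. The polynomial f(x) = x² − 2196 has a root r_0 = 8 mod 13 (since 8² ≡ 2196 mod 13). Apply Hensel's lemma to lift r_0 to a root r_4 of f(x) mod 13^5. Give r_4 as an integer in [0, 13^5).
r_4 = 305144 (mod 371293)

Hensel's recurrence: r_{i+1} = r_i − f(r_i)·(f′(r_i))^{-1} mod 13^{i+2}, with f′(x) = 2x. Iterate:
  r_0 = 8 (mod 13)
  r_1 = 99 (mod 169)
  r_2 = 1958 (mod 2197)
  r_3 = 19534 (mod 28561)
  r_4 = 305144 (mod 371293)
Final: r_4 = 305144, and one checks f(r_4) ≡ 0 mod 13^5.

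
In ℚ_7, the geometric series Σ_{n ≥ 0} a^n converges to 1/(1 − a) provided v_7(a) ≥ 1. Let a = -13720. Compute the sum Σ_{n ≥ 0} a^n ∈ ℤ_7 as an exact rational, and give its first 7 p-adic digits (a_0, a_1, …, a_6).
Σ a^n = 1/(1 − a) = 1/13721;  first 7 digits = (1, 0, 0, 2, 1, 6, 3)

v_7(a) = 3 ≥ 1, so the series converges in ℤ_7 to 1/(1 − a) = 1/(1 − (-13720)) = 1/13721. Expand this rational in ℤ_7: compute digits iteratively via d_i = x_i mod 7, x_{i+1} = (x_i − d_i)/7. The first 7 digits are (1, 0, 0, 2, 1, 6, 3).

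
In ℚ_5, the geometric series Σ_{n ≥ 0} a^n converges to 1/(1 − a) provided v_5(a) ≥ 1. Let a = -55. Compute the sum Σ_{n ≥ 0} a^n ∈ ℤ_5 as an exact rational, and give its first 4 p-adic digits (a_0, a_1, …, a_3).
Σ a^n = 1/(1 − a) = 1/56;  first 4 digits = (1, 4, 3, 2)

v_5(a) = 1 ≥ 1, so the series converges in ℤ_5 to 1/(1 − a) = 1/(1 − (-55)) = 1/56. Expand this rational in ℤ_5: compute digits iteratively via d_i = x_i mod 5, x_{i+1} = (x_i − d_i)/5. The first 4 digits are (1, 4, 3, 2).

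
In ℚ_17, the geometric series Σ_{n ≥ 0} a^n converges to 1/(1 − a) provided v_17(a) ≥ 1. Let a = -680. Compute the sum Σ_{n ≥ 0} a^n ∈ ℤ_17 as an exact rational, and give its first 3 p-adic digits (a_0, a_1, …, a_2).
Σ a^n = 1/(1 − a) = 1/681;  first 3 digits = (1, 11, 16)

v_17(a) = 1 ≥ 1, so the series converges in ℤ_17 to 1/(1 − a) = 1/(1 − (-680)) = 1/681. Expand this rational in ℤ_17: compute digits iteratively via d_i = x_i mod 17, x_{i+1} = (x_i − d_i)/17. The first 3 digits are (1, 11, 16).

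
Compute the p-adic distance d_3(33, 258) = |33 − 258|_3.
d_3(33, 258) = 1/9

Step 1 — x − y = 33 − 258 = -225. Step 2 — v_3(-225) = 2 (factor: -225 = −(3^2 · 25); the sign does not affect v_p). Step 3 — |x − y|_3 = 3^{-2} = 1/9.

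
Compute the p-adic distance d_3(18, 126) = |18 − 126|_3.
d_3(18, 126) = 1/27

Step 1 — x − y = 18 − 126 = -108. Step 2 — v_3(-108) = 3 (factor: -108 = −(3^3 · 4); the sign does not affect v_p). Step 3 — |x − y|_3 = 3^{-3} = 1/27.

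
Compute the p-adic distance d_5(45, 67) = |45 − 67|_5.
d_5(45, 67) = 1

Step 1 — x − y = 45 − 67 = -22. Step 2 — v_5(-22) = 0 (factor: -22 = −(5^0 · 22); the sign does not affect v_p). Step 3 — |x − y|_5 = 5^{0} = 1.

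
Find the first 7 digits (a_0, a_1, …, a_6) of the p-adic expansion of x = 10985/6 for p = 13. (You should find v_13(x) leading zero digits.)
(a_0, …, a_6) = (0, 0, 0, 3, 2, 2, 2)

v_13(10985/6) = 3, so a_0 = ... = a_2 = 0. Factor out: x = 13^3 · u with u = 5/6 a unit in ℤ_13. Expand u iteratively via a_{v+i} = u_i mod 13, u_{i+1} = (u_i − a_{v+i})/13:
  u_0 = 5/6;  a_3 = 3;  u_1 = (u_0 − 3)/13 = -1/6
  u_1 = -1/6;  a_4 = 2;  u_2 = (u_1 − 2)/13 = -1/6
  u_2 = -1/6;  a_5 = 2;  u_3 = (u_2 − 2)/13 = -1/6
  u_3 = -1/6;  a_6 = 2;  u_4 = (u_3 − 2)/13 = -1/6
Digits: (0, 0, 0, 3, 2, 2, 2).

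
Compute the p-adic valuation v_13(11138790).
v_13(11138790) = 5

v_13(n) is the largest exponent k such that 13^k divides n. Factor out: 11138790 = 13^5 · 30. (Sign doesn't affect v_p.) So v_13(11138790) = 5.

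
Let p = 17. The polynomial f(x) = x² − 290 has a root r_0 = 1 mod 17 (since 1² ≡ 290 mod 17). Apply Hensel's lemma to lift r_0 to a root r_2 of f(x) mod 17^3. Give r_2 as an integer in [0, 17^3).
r_2 = 2602 (mod 4913)

Hensel's recurrence: r_{i+1} = r_i − f(r_i)·(f′(r_i))^{-1} mod 17^{i+2}, with f′(x) = 2x. Iterate:
  r_0 = 1 (mod 17)
  r_1 = 1 (mod 289)
  r_2 = 2602 (mod 4913)
Final: r_2 = 2602, and one checks f(r_2) ≡ 0 mod 17^3.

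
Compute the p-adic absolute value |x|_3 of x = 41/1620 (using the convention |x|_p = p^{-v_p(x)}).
|41/1620|_3 = 81

Step 1 — compute v_3(x) by factoring powers of 3 out of the numerator and denominator: v_3(41/1620) = -4. Step 2 — apply |x|_p = p^{-v_p(x)} = 3^{4} = 81.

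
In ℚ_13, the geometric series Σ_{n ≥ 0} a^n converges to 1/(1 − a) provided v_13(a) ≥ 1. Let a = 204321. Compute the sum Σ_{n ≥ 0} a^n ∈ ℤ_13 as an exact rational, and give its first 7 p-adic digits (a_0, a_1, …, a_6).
Σ a^n = 1/(1 − a) = -1/204320;  first 7 digits = (1, 0, 0, 2, 7, 0, 4)

v_13(a) = 3 ≥ 1, so the series converges in ℤ_13 to 1/(1 − a) = 1/(1 − 204321) = -1/204320. Expand this rational in ℤ_13: compute digits iteratively via d_i = x_i mod 13, x_{i+1} = (x_i − d_i)/13. The first 7 digits are (1, 0, 0, 2, 7, 0, 4).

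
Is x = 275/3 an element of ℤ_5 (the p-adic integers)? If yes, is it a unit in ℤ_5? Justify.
x ∈ ℤ_5 but not a unit; v_5(x) = 2 > 0

ℤ_5 = {x ∈ ℚ_5 : v_5(x) ≥ 0} and ℤ_5^× = {x ∈ ℤ_5 : v_5(x) = 0}. Here v_5(275/3) = v_5(num) − v_5(den) = 2; compare against these criteria.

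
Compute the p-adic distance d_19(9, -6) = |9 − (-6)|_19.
d_19(9, -6) = 1

Step 1 — x − y = 9 − (-6) = 15. Step 2 — v_19(15) = 0 (factor: 15 = (19^0 · 15); the sign does not affect v_p). Step 3 — |x − y|_19 = 19^{0} = 1.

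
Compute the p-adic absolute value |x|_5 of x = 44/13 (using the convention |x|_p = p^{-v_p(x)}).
|44/13|_5 = 1

Step 1 — compute v_5(x) by factoring powers of 5 out of the numerator and denominator: v_5(44/13) = 0. Step 2 — apply |x|_p = p^{-v_p(x)} = 5^{0} = 1.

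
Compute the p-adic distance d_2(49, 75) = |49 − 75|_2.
d_2(49, 75) = 1/2

Step 1 — x − y = 49 − 75 = -26. Step 2 — v_2(-26) = 1 (factor: -26 = −(2^1 · 13); the sign does not affect v_p). Step 3 — |x − y|_2 = 2^{-1} = 1/2.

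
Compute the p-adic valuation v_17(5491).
v_17(5491) = 2

v_17(n) is the largest exponent k such that 17^k divides n. Factor out: 5491 = 17^2 · 19. (Sign doesn't affect v_p.) So v_17(5491) = 2.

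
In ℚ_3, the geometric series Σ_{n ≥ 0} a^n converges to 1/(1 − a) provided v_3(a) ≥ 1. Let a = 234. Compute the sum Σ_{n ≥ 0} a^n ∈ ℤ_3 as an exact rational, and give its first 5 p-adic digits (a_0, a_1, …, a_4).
Σ a^n = 1/(1 − a) = -1/233;  first 5 digits = (1, 0, 2, 2, 0)

v_3(a) = 2 ≥ 1, so the series converges in ℤ_3 to 1/(1 − a) = 1/(1 − 234) = -1/233. Expand this rational in ℤ_3: compute digits iteratively via d_i = x_i mod 3, x_{i+1} = (x_i − d_i)/3. The first 5 digits are (1, 0, 2, 2, 0).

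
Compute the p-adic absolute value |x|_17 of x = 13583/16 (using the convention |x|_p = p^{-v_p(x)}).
|13583/16|_17 = 1/289

Step 1 — compute v_17(x) by factoring powers of 17 out of the numerator and denominator: v_17(13583/16) = 2. Step 2 — apply |x|_p = p^{-v_p(x)} = 17^{-2} = 1/289.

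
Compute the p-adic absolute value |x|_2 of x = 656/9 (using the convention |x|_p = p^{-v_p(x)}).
|656/9|_2 = 1/16

Step 1 — compute v_2(x) by factoring powers of 2 out of the numerator and denominator: v_2(656/9) = 4. Step 2 — apply |x|_p = p^{-v_p(x)} = 2^{-4} = 1/16.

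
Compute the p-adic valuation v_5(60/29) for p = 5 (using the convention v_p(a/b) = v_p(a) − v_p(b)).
v_5(60/29) = 1

Factor powers of 5 from the numerator and denominator of the reduced fraction: 60 = 5^1 · 12 and 29 = 5^0 · 29. Apply v_p(a/b) = v_p(a) − v_p(b): v_5(60/29) = 1 − 0 = 1.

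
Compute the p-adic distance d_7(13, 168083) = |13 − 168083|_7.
d_7(13, 168083) = 1/16807

Step 1 — x − y = 13 − 168083 = -168070. Step 2 — v_7(-168070) = 5 (factor: -168070 = −(7^5 · 10); the sign does not affect v_p). Step 3 — |x − y|_7 = 7^{-5} = 1/16807.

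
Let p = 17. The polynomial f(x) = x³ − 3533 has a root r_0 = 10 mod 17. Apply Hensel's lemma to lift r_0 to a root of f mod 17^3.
r_2 = 1081 (mod 4913)

Hensel: r_{i+1} = r_i − f(r_i)/f′(r_i) mod 17^{i+2}, where f′(x) = 3x². Iterate:
  r_0 = 10 (mod 17)
  r_1 = 214 (mod 289)
  r_2 = 1081 (mod 4913)
Final: r = 1081 with f(r) ≡ 0 mod 17^3.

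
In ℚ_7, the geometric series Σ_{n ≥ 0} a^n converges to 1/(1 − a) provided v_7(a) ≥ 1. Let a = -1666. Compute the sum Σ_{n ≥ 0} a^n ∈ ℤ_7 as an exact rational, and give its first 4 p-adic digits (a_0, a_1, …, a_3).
Σ a^n = 1/(1 − a) = 1/1667;  first 4 digits = (1, 0, 1, 2)

v_7(a) = 2 ≥ 1, so the series converges in ℤ_7 to 1/(1 − a) = 1/(1 − (-1666)) = 1/1667. Expand this rational in ℤ_7: compute digits iteratively via d_i = x_i mod 7, x_{i+1} = (x_i − d_i)/7. The first 4 digits are (1, 0, 1, 2).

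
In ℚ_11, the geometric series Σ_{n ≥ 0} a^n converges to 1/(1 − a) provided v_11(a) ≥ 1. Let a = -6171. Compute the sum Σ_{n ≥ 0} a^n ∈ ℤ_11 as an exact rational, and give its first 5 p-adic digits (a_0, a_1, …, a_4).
Σ a^n = 1/(1 − a) = 1/6172;  first 5 digits = (1, 0, 4, 6, 4)

v_11(a) = 2 ≥ 1, so the series converges in ℤ_11 to 1/(1 − a) = 1/(1 − (-6171)) = 1/6172. Expand this rational in ℤ_11: compute digits iteratively via d_i = x_i mod 11, x_{i+1} = (x_i − d_i)/11. The first 5 digits are (1, 0, 4, 6, 4).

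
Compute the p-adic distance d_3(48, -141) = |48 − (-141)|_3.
d_3(48, -141) = 1/27

Step 1 — x − y = 48 − (-141) = 189. Step 2 — v_3(189) = 3 (factor: 189 = (3^3 · 7); the sign does not affect v_p). Step 3 — |x − y|_3 = 3^{-3} = 1/27.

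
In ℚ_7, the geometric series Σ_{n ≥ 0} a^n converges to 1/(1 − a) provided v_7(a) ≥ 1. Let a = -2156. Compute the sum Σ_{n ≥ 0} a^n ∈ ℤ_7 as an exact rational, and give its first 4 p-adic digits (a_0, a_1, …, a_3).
Σ a^n = 1/(1 − a) = 1/2157;  first 4 digits = (1, 0, 5, 0)

v_7(a) = 2 ≥ 1, so the series converges in ℤ_7 to 1/(1 − a) = 1/(1 − (-2156)) = 1/2157. Expand this rational in ℤ_7: compute digits iteratively via d_i = x_i mod 7, x_{i+1} = (x_i − d_i)/7. The first 4 digits are (1, 0, 5, 0).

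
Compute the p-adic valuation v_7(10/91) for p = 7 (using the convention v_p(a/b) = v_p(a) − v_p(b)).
v_7(10/91) = -1

Factor powers of 7 from the numerator and denominator of the reduced fraction: 10 = 7^0 · 10 and 91 = 7^1 · 13. Apply v_p(a/b) = v_p(a) − v_p(b): v_7(10/91) = 0 − 1 = -1.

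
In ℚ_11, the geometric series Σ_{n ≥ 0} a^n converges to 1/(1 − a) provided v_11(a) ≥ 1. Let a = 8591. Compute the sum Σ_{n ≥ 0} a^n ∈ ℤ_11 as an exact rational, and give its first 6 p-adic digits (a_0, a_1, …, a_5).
Σ a^n = 1/(1 − a) = -1/8590;  first 6 digits = (1, 0, 5, 6, 3, 7)

v_11(a) = 2 ≥ 1, so the series converges in ℤ_11 to 1/(1 − a) = 1/(1 − 8591) = -1/8590. Expand this rational in ℤ_11: compute digits iteratively via d_i = x_i mod 11, x_{i+1} = (x_i − d_i)/11. The first 6 digits are (1, 0, 5, 6, 3, 7).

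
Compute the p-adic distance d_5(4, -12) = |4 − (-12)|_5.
d_5(4, -12) = 1

Step 1 — x − y = 4 − (-12) = 16. Step 2 — v_5(16) = 0 (factor: 16 = (5^0 · 16); the sign does not affect v_p). Step 3 — |x − y|_5 = 5^{0} = 1.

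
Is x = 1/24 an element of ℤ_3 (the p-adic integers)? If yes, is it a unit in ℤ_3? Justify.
x ∉ ℤ_3 (v_3(x) = -1 < 0)

ℤ_3 = {x ∈ ℚ_3 : v_3(x) ≥ 0} and ℤ_3^× = {x ∈ ℤ_3 : v_3(x) = 0}. Here v_3(1/24) = v_3(num) − v_3(den) = -1; compare against these criteria.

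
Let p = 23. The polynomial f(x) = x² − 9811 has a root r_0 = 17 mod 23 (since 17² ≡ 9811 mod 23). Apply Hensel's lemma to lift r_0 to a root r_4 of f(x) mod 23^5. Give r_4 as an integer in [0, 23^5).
r_4 = 2584711 (mod 6436343)

Hensel's recurrence: r_{i+1} = r_i − f(r_i)·(f′(r_i))^{-1} mod 23^{i+2}, with f′(x) = 2x. Iterate:
  r_0 = 17 (mod 23)
  r_1 = 17 (mod 529)
  r_2 = 5307 (mod 12167)
  r_3 = 66142 (mod 279841)
  r_4 = 2584711 (mod 6436343)
Final: r_4 = 2584711, and one checks f(r_4) ≡ 0 mod 23^5.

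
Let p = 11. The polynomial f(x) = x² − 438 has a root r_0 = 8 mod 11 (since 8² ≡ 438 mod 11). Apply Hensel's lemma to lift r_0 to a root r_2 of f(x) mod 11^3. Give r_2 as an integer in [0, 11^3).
r_2 = 833 (mod 1331)

Hensel's recurrence: r_{i+1} = r_i − f(r_i)·(f′(r_i))^{-1} mod 11^{i+2}, with f′(x) = 2x. Iterate:
  r_0 = 8 (mod 11)
  r_1 = 107 (mod 121)
  r_2 = 833 (mod 1331)
Final: r_2 = 833, and one checks f(r_2) ≡ 0 mod 11^3.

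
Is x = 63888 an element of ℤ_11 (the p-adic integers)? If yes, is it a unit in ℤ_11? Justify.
x ∈ ℤ_11 but not a unit; v_11(x) = 3 > 0

ℤ_11 = {x ∈ ℚ_11 : v_11(x) ≥ 0} and ℤ_11^× = {x ∈ ℤ_11 : v_11(x) = 0}. Here v_11(63888) = v_11(num) − v_11(den) = 3; compare against these criteria.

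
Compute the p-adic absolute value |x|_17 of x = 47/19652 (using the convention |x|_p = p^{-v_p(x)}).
|47/19652|_17 = 4913

Step 1 — compute v_17(x) by factoring powers of 17 out of the numerator and denominator: v_17(47/19652) = -3. Step 2 — apply |x|_p = p^{-v_p(x)} = 17^{3} = 4913.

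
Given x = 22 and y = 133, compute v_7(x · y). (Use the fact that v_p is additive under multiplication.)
v_7(2926) = 1

v_p(x) = 0 (factor: 22 = 7^0 · 22); v_p(y) = 1 (factor: 133 = 7^1 · 19). Additivity: v_p(xy) = v_p(x) + v_p(y) = 0 + 1 = 1. (Direct check: xy = 2926 = 7^1 · (418).)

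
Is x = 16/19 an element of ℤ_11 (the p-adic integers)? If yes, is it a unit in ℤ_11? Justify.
x ∈ ℤ_11^× (unit); v_11(x) = 0

ℤ_11 = {x ∈ ℚ_11 : v_11(x) ≥ 0} and ℤ_11^× = {x ∈ ℤ_11 : v_11(x) = 0}. Here v_11(16/19) = v_11(num) − v_11(den) = 0; compare against these criteria.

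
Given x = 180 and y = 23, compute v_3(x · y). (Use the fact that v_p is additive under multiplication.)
v_3(4140) = 2

v_p(x) = 2 (factor: 180 = 3^2 · 20); v_p(y) = 0 (factor: 23 = 3^0 · 23). Additivity: v_p(xy) = v_p(x) + v_p(y) = 2 + 0 = 2. (Direct check: xy = 4140 = 3^2 · (460).)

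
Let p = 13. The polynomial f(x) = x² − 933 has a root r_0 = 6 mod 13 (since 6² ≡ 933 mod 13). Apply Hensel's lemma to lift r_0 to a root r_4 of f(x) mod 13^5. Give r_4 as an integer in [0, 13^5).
r_4 = 321899 (mod 371293)

Hensel's recurrence: r_{i+1} = r_i − f(r_i)·(f′(r_i))^{-1} mod 13^{i+2}, with f′(x) = 2x. Iterate:
  r_0 = 6 (mod 13)
  r_1 = 123 (mod 169)
  r_2 = 1137 (mod 2197)
  r_3 = 7728 (mod 28561)
  r_4 = 321899 (mod 371293)
Final: r_4 = 321899, and one checks f(r_4) ≡ 0 mod 13^5.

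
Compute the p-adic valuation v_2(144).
v_2(144) = 4

v_2(n) is the largest exponent k such that 2^k divides n. Factor out: 144 = 2^4 · 9. (Sign doesn't affect v_p.) So v_2(144) = 4.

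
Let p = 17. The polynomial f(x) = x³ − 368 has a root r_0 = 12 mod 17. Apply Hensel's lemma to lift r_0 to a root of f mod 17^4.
r_3 = 25580 (mod 83521)

Hensel: r_{i+1} = r_i − f(r_i)/f′(r_i) mod 17^{i+2}, where f′(x) = 3x². Iterate:
  r_0 = 12 (mod 17)
  r_1 = 148 (mod 289)
  r_2 = 1015 (mod 4913)
  r_3 = 25580 (mod 83521)
Final: r = 25580 with f(r) ≡ 0 mod 17^4.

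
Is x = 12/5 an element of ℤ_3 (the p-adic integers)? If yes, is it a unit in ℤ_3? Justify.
x ∈ ℤ_3 but not a unit; v_3(x) = 1 > 0

ℤ_3 = {x ∈ ℚ_3 : v_3(x) ≥ 0} and ℤ_3^× = {x ∈ ℤ_3 : v_3(x) = 0}. Here v_3(12/5) = v_3(num) − v_3(den) = 1; compare against these criteria.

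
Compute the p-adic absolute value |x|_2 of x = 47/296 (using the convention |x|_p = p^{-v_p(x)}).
|47/296|_2 = 8

Step 1 — compute v_2(x) by factoring powers of 2 out of the numerator and denominator: v_2(47/296) = -3. Step 2 — apply |x|_p = p^{-v_p(x)} = 2^{3} = 8.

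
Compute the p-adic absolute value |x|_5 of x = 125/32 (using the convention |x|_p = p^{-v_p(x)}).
|125/32|_5 = 1/125

Step 1 — compute v_5(x) by factoring powers of 5 out of the numerator and denominator: v_5(125/32) = 3. Step 2 — apply |x|_p = p^{-v_p(x)} = 5^{-3} = 1/125.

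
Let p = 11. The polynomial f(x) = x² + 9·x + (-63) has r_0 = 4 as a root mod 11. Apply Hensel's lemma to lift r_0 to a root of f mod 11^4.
r_3 = 12973 (mod 14641)

Hensel: r_{i+1} = r_i − f(r_i)·(f′(r_i))^{-1} mod 11^{i+2}, f′(x) = 2x + 9. Iterate:
  r_0 = 4 (mod 11)
  r_1 = 26 (mod 121)
  r_2 = 994 (mod 1331)
  r_3 = 12973 (mod 14641)
Final: r = 12973 satisfies f(r) ≡ 0 mod 11^4.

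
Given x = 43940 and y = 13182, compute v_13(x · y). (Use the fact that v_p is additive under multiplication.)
v_13(579217080) = 6

v_p(x) = 3 (factor: 43940 = 13^3 · 20); v_p(y) = 3 (factor: 13182 = 13^3 · 6). Additivity: v_p(xy) = v_p(x) + v_p(y) = 3 + 3 = 6. (Direct check: xy = 579217080 = 13^6 · (120).)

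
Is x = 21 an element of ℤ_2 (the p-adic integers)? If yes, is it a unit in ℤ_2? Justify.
x ∈ ℤ_2^× (unit); v_2(x) = 0

ℤ_2 = {x ∈ ℚ_2 : v_2(x) ≥ 0} and ℤ_2^× = {x ∈ ℤ_2 : v_2(x) = 0}. Here v_2(21) = v_2(num) − v_2(den) = 0; compare against these criteria.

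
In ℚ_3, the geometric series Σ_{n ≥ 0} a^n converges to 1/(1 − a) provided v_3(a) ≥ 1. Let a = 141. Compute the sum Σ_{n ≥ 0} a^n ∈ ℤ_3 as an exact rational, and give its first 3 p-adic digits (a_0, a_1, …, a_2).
Σ a^n = 1/(1 − a) = -1/140;  first 3 digits = (1, 2, 1)

v_3(a) = 1 ≥ 1, so the series converges in ℤ_3 to 1/(1 − a) = 1/(1 − 141) = -1/140. Expand this rational in ℤ_3: compute digits iteratively via d_i = x_i mod 3, x_{i+1} = (x_i − d_i)/3. The first 3 digits are (1, 2, 1).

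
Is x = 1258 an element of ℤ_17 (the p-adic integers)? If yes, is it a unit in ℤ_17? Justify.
x ∈ ℤ_17 but not a unit; v_17(x) = 1 > 0

ℤ_17 = {x ∈ ℚ_17 : v_17(x) ≥ 0} and ℤ_17^× = {x ∈ ℤ_17 : v_17(x) = 0}. Here v_17(1258) = v_17(num) − v_17(den) = 1; compare against these criteria.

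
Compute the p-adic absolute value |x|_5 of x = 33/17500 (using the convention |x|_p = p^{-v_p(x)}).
|33/17500|_5 = 625

Step 1 — compute v_5(x) by factoring powers of 5 out of the numerator and denominator: v_5(33/17500) = -4. Step 2 — apply |x|_p = p^{-v_p(x)} = 5^{4} = 625.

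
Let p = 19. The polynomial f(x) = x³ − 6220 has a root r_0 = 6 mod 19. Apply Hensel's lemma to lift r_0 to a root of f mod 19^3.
r_2 = 329 (mod 6859)

Hensel: r_{i+1} = r_i − f(r_i)/f′(r_i) mod 19^{i+2}, where f′(x) = 3x². Iterate:
  r_0 = 6 (mod 19)
  r_1 = 329 (mod 361)
  r_2 = 329 (mod 6859)
Final: r = 329 with f(r) ≡ 0 mod 19^3.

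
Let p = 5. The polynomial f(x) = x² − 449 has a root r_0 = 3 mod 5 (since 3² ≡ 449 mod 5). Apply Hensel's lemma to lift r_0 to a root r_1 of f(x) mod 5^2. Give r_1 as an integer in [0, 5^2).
r_1 = 18 (mod 25)

Hensel's recurrence: r_{i+1} = r_i − f(r_i)·(f′(r_i))^{-1} mod 5^{i+2}, with f′(x) = 2x. Iterate:
  r_0 = 3 (mod 5)
  r_1 = 18 (mod 25)
Final: r_1 = 18, and one checks f(r_1) ≡ 0 mod 5^2.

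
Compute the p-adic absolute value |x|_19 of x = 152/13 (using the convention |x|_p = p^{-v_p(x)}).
|152/13|_19 = 1/19

Step 1 — compute v_19(x) by factoring powers of 19 out of the numerator and denominator: v_19(152/13) = 1. Step 2 — apply |x|_p = p^{-v_p(x)} = 19^{-1} = 1/19.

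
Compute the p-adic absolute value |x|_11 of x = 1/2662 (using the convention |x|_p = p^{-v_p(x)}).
|1/2662|_11 = 1331

Step 1 — compute v_11(x) by factoring powers of 11 out of the numerator and denominator: v_11(1/2662) = -3. Step 2 — apply |x|_p = p^{-v_p(x)} = 11^{3} = 1331.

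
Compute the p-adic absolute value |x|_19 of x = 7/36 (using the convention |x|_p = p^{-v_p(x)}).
|7/36|_19 = 1

Step 1 — compute v_19(x) by factoring powers of 19 out of the numerator and denominator: v_19(7/36) = 0. Step 2 — apply |x|_p = p^{-v_p(x)} = 19^{0} = 1.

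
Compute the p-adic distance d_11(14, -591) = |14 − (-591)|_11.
d_11(14, -591) = 1/121

Step 1 — x − y = 14 − (-591) = 605. Step 2 — v_11(605) = 2 (factor: 605 = (11^2 · 5); the sign does not affect v_p). Step 3 — |x − y|_11 = 11^{-2} = 1/121.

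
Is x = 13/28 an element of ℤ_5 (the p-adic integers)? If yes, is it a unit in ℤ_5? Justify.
x ∈ ℤ_5^× (unit); v_5(x) = 0

ℤ_5 = {x ∈ ℚ_5 : v_5(x) ≥ 0} and ℤ_5^× = {x ∈ ℤ_5 : v_5(x) = 0}. Here v_5(13/28) = v_5(num) − v_5(den) = 0; compare against these criteria.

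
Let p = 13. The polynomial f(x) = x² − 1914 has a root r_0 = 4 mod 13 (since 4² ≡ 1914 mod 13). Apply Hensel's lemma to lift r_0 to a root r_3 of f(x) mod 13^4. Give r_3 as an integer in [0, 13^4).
r_3 = 2903 (mod 28561)

Hensel's recurrence: r_{i+1} = r_i − f(r_i)·(f′(r_i))^{-1} mod 13^{i+2}, with f′(x) = 2x. Iterate:
  r_0 = 4 (mod 13)
  r_1 = 30 (mod 169)
  r_2 = 706 (mod 2197)
  r_3 = 2903 (mod 28561)
Final: r_3 = 2903, and one checks f(r_3) ≡ 0 mod 13^4.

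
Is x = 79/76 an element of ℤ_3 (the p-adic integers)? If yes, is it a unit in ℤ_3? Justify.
x ∈ ℤ_3^× (unit); v_3(x) = 0

ℤ_3 = {x ∈ ℚ_3 : v_3(x) ≥ 0} and ℤ_3^× = {x ∈ ℤ_3 : v_3(x) = 0}. Here v_3(79/76) = v_3(num) − v_3(den) = 0; compare against these criteria.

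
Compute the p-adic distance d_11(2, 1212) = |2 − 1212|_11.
d_11(2, 1212) = 1/121

Step 1 — x − y = 2 − 1212 = -1210. Step 2 — v_11(-1210) = 2 (factor: -1210 = −(11^2 · 10); the sign does not affect v_p). Step 3 — |x − y|_11 = 11^{-2} = 1/121.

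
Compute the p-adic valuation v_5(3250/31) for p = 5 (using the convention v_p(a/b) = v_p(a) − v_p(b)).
v_5(3250/31) = 3

Factor powers of 5 from the numerator and denominator of the reduced fraction: 3250 = 5^3 · 26 and 31 = 5^0 · 31. Apply v_p(a/b) = v_p(a) − v_p(b): v_5(3250/31) = 3 − 0 = 3.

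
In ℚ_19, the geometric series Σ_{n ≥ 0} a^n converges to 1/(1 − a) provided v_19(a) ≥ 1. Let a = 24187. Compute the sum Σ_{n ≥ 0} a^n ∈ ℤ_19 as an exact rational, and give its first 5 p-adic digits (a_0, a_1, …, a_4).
Σ a^n = 1/(1 − a) = -1/24186;  first 5 digits = (1, 0, 10, 3, 5)

v_19(a) = 2 ≥ 1, so the series converges in ℤ_19 to 1/(1 − a) = 1/(1 − 24187) = -1/24186. Expand this rational in ℤ_19: compute digits iteratively via d_i = x_i mod 19, x_{i+1} = (x_i − d_i)/19. The first 5 digits are (1, 0, 10, 3, 5).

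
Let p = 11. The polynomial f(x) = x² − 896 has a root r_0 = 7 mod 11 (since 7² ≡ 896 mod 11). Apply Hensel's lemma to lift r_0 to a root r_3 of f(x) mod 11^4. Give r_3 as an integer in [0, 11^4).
r_3 = 7388 (mod 14641)

Hensel's recurrence: r_{i+1} = r_i − f(r_i)·(f′(r_i))^{-1} mod 11^{i+2}, with f′(x) = 2x. Iterate:
  r_0 = 7 (mod 11)
  r_1 = 7 (mod 121)
  r_2 = 733 (mod 1331)
  r_3 = 7388 (mod 14641)
Final: r_3 = 7388, and one checks f(r_3) ≡ 0 mod 11^4.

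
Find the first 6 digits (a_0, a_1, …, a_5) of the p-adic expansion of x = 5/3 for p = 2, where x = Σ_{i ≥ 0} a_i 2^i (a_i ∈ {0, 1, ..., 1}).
(a_0, …, a_5) = (1, 1, 1, 0, 1, 0)

v_2(5/3) = 0 (numerator and denominator both coprime to 2), so x ∈ ℤ_2^×. Compute digits iteratively via a_i = x_i mod 2, x_{i+1} = (x_i − a_i)/2, with x_0 = x:
  x_0 = 5/3;  a_0 = 1;  x_1 = (x_0 − 1)/2 = 1/3
  x_1 = 1/3;  a_1 = 1;  x_2 = (x_1 − 1)/2 = -1/3
  x_2 = -1/3;  a_2 = 1;  x_3 = (x_2 − 1)/2 = -2/3
  x_3 = -2/3;  a_3 = 0;  x_4 = (x_3 − 0)/2 = -1/3
  x_4 = -1/3;  a_4 = 1;  x_5 = (x_4 − 1)/2 = -2/3
  x_5 = -2/3;  a_5 = 0;  x_6 = (x_5 − 0)/2 = -1/3
Digits: (1, 1, 1, 0, 1, 0).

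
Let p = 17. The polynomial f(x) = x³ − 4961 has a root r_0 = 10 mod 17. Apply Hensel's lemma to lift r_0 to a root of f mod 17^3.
r_2 = 2577 (mod 4913)

Hensel: r_{i+1} = r_i − f(r_i)/f′(r_i) mod 17^{i+2}, where f′(x) = 3x². Iterate:
  r_0 = 10 (mod 17)
  r_1 = 265 (mod 289)
  r_2 = 2577 (mod 4913)
Final: r = 2577 with f(r) ≡ 0 mod 17^3.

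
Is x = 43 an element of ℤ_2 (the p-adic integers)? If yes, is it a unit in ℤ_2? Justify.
x ∈ ℤ_2^× (unit); v_2(x) = 0

ℤ_2 = {x ∈ ℚ_2 : v_2(x) ≥ 0} and ℤ_2^× = {x ∈ ℤ_2 : v_2(x) = 0}. Here v_2(43) = v_2(num) − v_2(den) = 0; compare against these criteria.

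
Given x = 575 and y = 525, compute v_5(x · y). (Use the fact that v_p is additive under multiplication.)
v_5(301875) = 4

v_p(x) = 2 (factor: 575 = 5^2 · 23); v_p(y) = 2 (factor: 525 = 5^2 · 21). Additivity: v_p(xy) = v_p(x) + v_p(y) = 2 + 2 = 4. (Direct check: xy = 301875 = 5^4 · (483).)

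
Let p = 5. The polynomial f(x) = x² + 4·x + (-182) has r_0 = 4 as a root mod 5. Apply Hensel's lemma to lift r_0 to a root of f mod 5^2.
r_1 = 4 (mod 25)

Hensel: r_{i+1} = r_i − f(r_i)·(f′(r_i))^{-1} mod 5^{i+2}, f′(x) = 2x + 4. Iterate:
  r_0 = 4 (mod 5)
  r_1 = 4 (mod 25)
Final: r = 4 satisfies f(r) ≡ 0 mod 5^2.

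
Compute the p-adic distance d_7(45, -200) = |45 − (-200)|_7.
d_7(45, -200) = 1/49

Step 1 — x − y = 45 − (-200) = 245. Step 2 — v_7(245) = 2 (factor: 245 = (7^2 · 5); the sign does not affect v_p). Step 3 — |x − y|_7 = 7^{-2} = 1/49.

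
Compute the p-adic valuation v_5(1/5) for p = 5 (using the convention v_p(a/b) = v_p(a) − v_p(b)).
v_5(1/5) = -1

Factor powers of 5 from the numerator and denominator of the reduced fraction: 1 = 5^0 · 1 and 5 = 5^1 · 1. Apply v_p(a/b) = v_p(a) − v_p(b): v_5(1/5) = 0 − 1 = -1.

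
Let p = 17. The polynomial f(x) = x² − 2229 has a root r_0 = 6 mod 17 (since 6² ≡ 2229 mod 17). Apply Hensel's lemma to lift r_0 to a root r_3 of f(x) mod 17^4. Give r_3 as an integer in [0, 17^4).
r_3 = 19335 (mod 83521)

Hensel's recurrence: r_{i+1} = r_i − f(r_i)·(f′(r_i))^{-1} mod 17^{i+2}, with f′(x) = 2x. Iterate:
  r_0 = 6 (mod 17)
  r_1 = 261 (mod 289)
  r_2 = 4596 (mod 4913)
  r_3 = 19335 (mod 83521)
Final: r_3 = 19335, and one checks f(r_3) ≡ 0 mod 17^4.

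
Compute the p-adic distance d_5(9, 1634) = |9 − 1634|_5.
d_5(9, 1634) = 1/125

Step 1 — x − y = 9 − 1634 = -1625. Step 2 — v_5(-1625) = 3 (factor: -1625 = −(5^3 · 13); the sign does not affect v_p). Step 3 — |x − y|_5 = 5^{-3} = 1/125.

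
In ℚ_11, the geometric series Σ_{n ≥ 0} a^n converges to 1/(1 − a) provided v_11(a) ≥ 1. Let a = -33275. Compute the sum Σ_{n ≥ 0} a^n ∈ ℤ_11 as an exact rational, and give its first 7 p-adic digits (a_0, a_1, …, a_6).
Σ a^n = 1/(1 − a) = 1/33276;  first 7 digits = (1, 0, 0, 8, 8, 10, 8)

v_11(a) = 3 ≥ 1, so the series converges in ℤ_11 to 1/(1 − a) = 1/(1 − (-33275)) = 1/33276. Expand this rational in ℤ_11: compute digits iteratively via d_i = x_i mod 11, x_{i+1} = (x_i − d_i)/11. The first 7 digits are (1, 0, 0, 8, 8, 10, 8).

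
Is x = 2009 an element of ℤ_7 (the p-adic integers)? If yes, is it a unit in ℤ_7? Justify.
x ∈ ℤ_7 but not a unit; v_7(x) = 2 > 0

ℤ_7 = {x ∈ ℚ_7 : v_7(x) ≥ 0} and ℤ_7^× = {x ∈ ℤ_7 : v_7(x) = 0}. Here v_7(2009) = v_7(num) − v_7(den) = 2; compare against these criteria.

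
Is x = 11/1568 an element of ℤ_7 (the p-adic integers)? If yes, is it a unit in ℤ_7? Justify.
x ∉ ℤ_7 (v_7(x) = -2 < 0)

ℤ_7 = {x ∈ ℚ_7 : v_7(x) ≥ 0} and ℤ_7^× = {x ∈ ℤ_7 : v_7(x) = 0}. Here v_7(11/1568) = v_7(num) − v_7(den) = -2; compare against these criteria.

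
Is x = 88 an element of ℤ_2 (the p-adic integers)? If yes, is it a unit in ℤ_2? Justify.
x ∈ ℤ_2 but not a unit; v_2(x) = 3 > 0

ℤ_2 = {x ∈ ℚ_2 : v_2(x) ≥ 0} and ℤ_2^× = {x ∈ ℤ_2 : v_2(x) = 0}. Here v_2(88) = v_2(num) − v_2(den) = 3; compare against these criteria.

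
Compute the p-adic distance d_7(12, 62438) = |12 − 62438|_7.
d_7(12, 62438) = 1/2401

Step 1 — x − y = 12 − 62438 = -62426. Step 2 — v_7(-62426) = 4 (factor: -62426 = −(7^4 · 26); the sign does not affect v_p). Step 3 — |x − y|_7 = 7^{-4} = 1/2401.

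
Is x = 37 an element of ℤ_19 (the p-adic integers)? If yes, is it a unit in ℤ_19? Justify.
x ∈ ℤ_19^× (unit); v_19(x) = 0

ℤ_19 = {x ∈ ℚ_19 : v_19(x) ≥ 0} and ℤ_19^× = {x ∈ ℤ_19 : v_19(x) = 0}. Here v_19(37) = v_19(num) − v_19(den) = 0; compare against these criteria.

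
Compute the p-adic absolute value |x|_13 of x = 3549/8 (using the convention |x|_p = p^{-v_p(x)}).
|3549/8|_13 = 1/169

Step 1 — compute v_13(x) by factoring powers of 13 out of the numerator and denominator: v_13(3549/8) = 2. Step 2 — apply |x|_p = p^{-v_p(x)} = 13^{-2} = 1/169.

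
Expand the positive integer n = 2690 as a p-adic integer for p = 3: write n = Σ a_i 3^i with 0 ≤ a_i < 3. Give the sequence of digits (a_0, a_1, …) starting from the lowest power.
(a_0, a_1, …) = (2, 2, 1, 0, 0, 2, 0, 1)

Repeated division by 3 gives the digits low-to-high: 2690 = 2 + 2·3^1 + 1·3^2 + 2·3^5 + 1·3^7. Digit sequence: (2, 2, 1, 0, 0, 2, 0, 1).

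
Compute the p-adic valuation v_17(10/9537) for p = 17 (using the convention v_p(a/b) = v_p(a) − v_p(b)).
v_17(10/9537) = -2

Factor powers of 17 from the numerator and denominator of the reduced fraction: 10 = 17^0 · 10 and 9537 = 17^2 · 33. Apply v_p(a/b) = v_p(a) − v_p(b): v_17(10/9537) = 0 − 2 = -2.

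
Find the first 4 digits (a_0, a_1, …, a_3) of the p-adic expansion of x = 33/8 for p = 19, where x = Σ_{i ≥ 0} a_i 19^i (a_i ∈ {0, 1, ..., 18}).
(a_0, …, a_3) = (16, 16, 11, 16)

v_19(33/8) = 0 (numerator and denominator both coprime to 19), so x ∈ ℤ_19^×. Compute digits iteratively via a_i = x_i mod 19, x_{i+1} = (x_i − a_i)/19, with x_0 = x:
  x_0 = 33/8;  a_0 = 16;  x_1 = (x_0 − 16)/19 = -5/8
  x_1 = -5/8;  a_1 = 16;  x_2 = (x_1 − 16)/19 = -7/8
  x_2 = -7/8;  a_2 = 11;  x_3 = (x_2 − 11)/19 = -5/8
  x_3 = -5/8;  a_3 = 16;  x_4 = (x_3 − 16)/19 = -7/8
Digits: (16, 16, 11, 16).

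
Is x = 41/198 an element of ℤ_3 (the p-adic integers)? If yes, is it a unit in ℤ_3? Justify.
x ∉ ℤ_3 (v_3(x) = -2 < 0)

ℤ_3 = {x ∈ ℚ_3 : v_3(x) ≥ 0} and ℤ_3^× = {x ∈ ℤ_3 : v_3(x) = 0}. Here v_3(41/198) = v_3(num) − v_3(den) = -2; compare against these criteria.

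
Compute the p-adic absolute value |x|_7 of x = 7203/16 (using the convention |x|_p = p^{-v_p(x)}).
|7203/16|_7 = 1/2401

Step 1 — compute v_7(x) by factoring powers of 7 out of the numerator and denominator: v_7(7203/16) = 4. Step 2 — apply |x|_p = p^{-v_p(x)} = 7^{-4} = 1/2401.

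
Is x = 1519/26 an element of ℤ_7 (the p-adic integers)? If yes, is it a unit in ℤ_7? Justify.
x ∈ ℤ_7 but not a unit; v_7(x) = 2 > 0

ℤ_7 = {x ∈ ℚ_7 : v_7(x) ≥ 0} and ℤ_7^× = {x ∈ ℤ_7 : v_7(x) = 0}. Here v_7(1519/26) = v_7(num) − v_7(den) = 2; compare against these criteria.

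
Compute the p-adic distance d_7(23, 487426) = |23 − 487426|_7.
d_7(23, 487426) = 1/16807

Step 1 — x − y = 23 − 487426 = -487403. Step 2 — v_7(-487403) = 5 (factor: -487403 = −(7^5 · 29); the sign does not affect v_p). Step 3 — |x − y|_7 = 7^{-5} = 1/16807.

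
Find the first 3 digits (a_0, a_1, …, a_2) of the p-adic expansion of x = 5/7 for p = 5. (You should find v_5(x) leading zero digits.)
(a_0, …, a_2) = (0, 3, 3)

v_5(5/7) = 1, so a_0 = ... = a_0 = 0. Factor out: x = 5^1 · u with u = 1/7 a unit in ℤ_5. Expand u iteratively via a_{v+i} = u_i mod 5, u_{i+1} = (u_i − a_{v+i})/5:
  u_0 = 1/7;  a_1 = 3;  u_1 = (u_0 − 3)/5 = -4/7
  u_1 = -4/7;  a_2 = 3;  u_2 = (u_1 − 3)/5 = -5/7
Digits: (0, 3, 3).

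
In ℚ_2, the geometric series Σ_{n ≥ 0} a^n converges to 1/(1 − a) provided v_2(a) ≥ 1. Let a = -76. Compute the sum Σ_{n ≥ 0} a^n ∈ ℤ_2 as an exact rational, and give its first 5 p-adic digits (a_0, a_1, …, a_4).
Σ a^n = 1/(1 − a) = 1/77;  first 5 digits = (1, 0, 1, 0, 0)

v_2(a) = 2 ≥ 1, so the series converges in ℤ_2 to 1/(1 − a) = 1/(1 − (-76)) = 1/77. Expand this rational in ℤ_2: compute digits iteratively via d_i = x_i mod 2, x_{i+1} = (x_i − d_i)/2. The first 5 digits are (1, 0, 1, 0, 0).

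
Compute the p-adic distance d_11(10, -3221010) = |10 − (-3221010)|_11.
d_11(10, -3221010) = 1/161051

Step 1 — x − y = 10 − (-3221010) = 3221020. Step 2 — v_11(3221020) = 5 (factor: 3221020 = (11^5 · 20); the sign does not affect v_p). Step 3 — |x − y|_11 = 11^{-5} = 1/161051.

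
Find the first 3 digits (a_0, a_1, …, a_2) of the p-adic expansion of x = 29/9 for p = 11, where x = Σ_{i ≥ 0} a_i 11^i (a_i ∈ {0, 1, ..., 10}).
(a_0, …, a_2) = (2, 5, 2)

v_11(29/9) = 0 (numerator and denominator both coprime to 11), so x ∈ ℤ_11^×. Compute digits iteratively via a_i = x_i mod 11, x_{i+1} = (x_i − a_i)/11, with x_0 = x:
  x_0 = 29/9;  a_0 = 2;  x_1 = (x_0 − 2)/11 = 1/9
  x_1 = 1/9;  a_1 = 5;  x_2 = (x_1 − 5)/11 = -4/9
  x_2 = -4/9;  a_2 = 2;  x_3 = (x_2 − 2)/11 = -2/9
Digits: (2, 5, 2).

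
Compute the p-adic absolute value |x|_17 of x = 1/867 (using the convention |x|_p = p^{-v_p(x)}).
|1/867|_17 = 289

Step 1 — compute v_17(x) by factoring powers of 17 out of the numerator and denominator: v_17(1/867) = -2. Step 2 — apply |x|_p = p^{-v_p(x)} = 17^{2} = 289.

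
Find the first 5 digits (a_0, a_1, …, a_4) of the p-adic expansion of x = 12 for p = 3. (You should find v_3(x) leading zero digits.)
(a_0, …, a_4) = (0, 1, 1, 0, 0)

v_3(12) = 1, so a_0 = ... = a_0 = 0. Factor out: x = 3^1 · u with u = 4 a unit in ℤ_3. Expand u iteratively via a_{v+i} = u_i mod 3, u_{i+1} = (u_i − a_{v+i})/3:
  u_0 = 4;  a_1 = 1;  u_1 = (u_0 − 1)/3 = 1
  u_1 = 1;  a_2 = 1;  u_2 = (u_1 − 1)/3 = 0
  u_2 = 0;  a_3 = 0;  u_3 = (u_2 − 0)/3 = 0
  u_3 = 0;  a_4 = 0;  u_4 = (u_3 − 0)/3 = 0
Digits: (0, 1, 1, 0, 0).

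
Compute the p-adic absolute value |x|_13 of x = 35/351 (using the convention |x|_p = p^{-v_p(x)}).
|35/351|_13 = 13

Step 1 — compute v_13(x) by factoring powers of 13 out of the numerator and denominator: v_13(35/351) = -1. Step 2 — apply |x|_p = p^{-v_p(x)} = 13^{1} = 13.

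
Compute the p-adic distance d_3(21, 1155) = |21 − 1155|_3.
d_3(21, 1155) = 1/81

Step 1 — x − y = 21 − 1155 = -1134. Step 2 — v_3(-1134) = 4 (factor: -1134 = −(3^4 · 14); the sign does not affect v_p). Step 3 — |x − y|_3 = 3^{-4} = 1/81.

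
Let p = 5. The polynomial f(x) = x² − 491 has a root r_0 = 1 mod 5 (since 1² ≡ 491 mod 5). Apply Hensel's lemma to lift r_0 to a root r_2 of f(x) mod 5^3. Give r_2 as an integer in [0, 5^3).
r_2 = 46 (mod 125)

Hensel's recurrence: r_{i+1} = r_i − f(r_i)·(f′(r_i))^{-1} mod 5^{i+2}, with f′(x) = 2x. Iterate:
  r_0 = 1 (mod 5)
  r_1 = 21 (mod 25)
  r_2 = 46 (mod 125)
Final: r_2 = 46, and one checks f(r_2) ≡ 0 mod 5^3.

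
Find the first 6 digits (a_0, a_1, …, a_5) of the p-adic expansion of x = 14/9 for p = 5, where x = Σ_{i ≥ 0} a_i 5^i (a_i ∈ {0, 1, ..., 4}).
(a_0, …, a_5) = (1, 4, 2, 0, 1, 2)

v_5(14/9) = 0 (numerator and denominator both coprime to 5), so x ∈ ℤ_5^×. Compute digits iteratively via a_i = x_i mod 5, x_{i+1} = (x_i − a_i)/5, with x_0 = x:
  x_0 = 14/9;  a_0 = 1;  x_1 = (x_0 − 1)/5 = 1/9
  x_1 = 1/9;  a_1 = 4;  x_2 = (x_1 − 4)/5 = -7/9
  x_2 = -7/9;  a_2 = 2;  x_3 = (x_2 − 2)/5 = -5/9
  x_3 = -5/9;  a_3 = 0;  x_4 = (x_3 − 0)/5 = -1/9
  x_4 = -1/9;  a_4 = 1;  x_5 = (x_4 − 1)/5 = -2/9
  x_5 = -2/9;  a_5 = 2;  x_6 = (x_5 − 2)/5 = -4/9
Digits: (1, 4, 2, 0, 1, 2).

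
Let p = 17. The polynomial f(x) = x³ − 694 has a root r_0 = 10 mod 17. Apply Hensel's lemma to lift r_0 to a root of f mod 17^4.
r_3 = 64797 (mod 83521)

Hensel: r_{i+1} = r_i − f(r_i)/f′(r_i) mod 17^{i+2}, where f′(x) = 3x². Iterate:
  r_0 = 10 (mod 17)
  r_1 = 61 (mod 289)
  r_2 = 928 (mod 4913)
  r_3 = 64797 (mod 83521)
Final: r = 64797 with f(r) ≡ 0 mod 17^4.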